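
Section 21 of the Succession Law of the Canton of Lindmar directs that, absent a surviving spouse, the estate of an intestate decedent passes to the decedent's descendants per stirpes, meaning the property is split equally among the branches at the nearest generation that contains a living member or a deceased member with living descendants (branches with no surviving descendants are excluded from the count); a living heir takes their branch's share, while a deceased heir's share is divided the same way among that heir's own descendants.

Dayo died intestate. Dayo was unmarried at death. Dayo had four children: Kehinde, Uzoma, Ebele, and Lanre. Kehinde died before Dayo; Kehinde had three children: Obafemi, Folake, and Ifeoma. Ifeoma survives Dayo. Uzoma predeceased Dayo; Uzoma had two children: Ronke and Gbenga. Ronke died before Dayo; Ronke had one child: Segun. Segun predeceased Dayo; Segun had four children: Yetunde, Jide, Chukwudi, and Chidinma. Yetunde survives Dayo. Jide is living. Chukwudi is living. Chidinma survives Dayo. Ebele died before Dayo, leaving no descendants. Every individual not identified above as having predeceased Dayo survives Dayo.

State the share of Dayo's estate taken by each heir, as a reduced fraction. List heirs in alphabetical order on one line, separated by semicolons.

Chidinma 1/24; Chukwudi 1/24; Folake 1/9; Gbenga 1/6; Ifeoma 1/9; Jide 1/24; Lanre 1/3; Obafemi 1/9; Yetunde 1/24

There is no surviving spouse, so the entire estate passes to Dayo's descendants per stirpes.
Ebele left no surviving issue, so that branch lapses and is disregarded.
The estate is divided into 3 equal shares of 1/3 among Kehinde, Uzoma, Lanre.
Kehinde predeceased; the 1/3 allotted to Kehinde's branch passes to Kehinde's issue by representation.
The 1/3 is divided into 3 equal shares of 1/9 among Obafemi, Folake, Ifeoma.
Obafemi is living and takes 1/9.
Folake is living and takes 1/9.
Ifeoma is living and takes 1/9.
Uzoma predeceased; the 1/3 allotted to Uzoma's branch passes to Uzoma's issue by representation.
The 1/3 is divided into 2 equal shares of 1/6 among Ronke, Gbenga.
Ronke predeceased; the 1/6 allotted to Ronke's branch passes to Ronke's issue by representation.
Segun's line is the sole branch at this level, so the full 1/6 passes to Segun's issue by representation.
The 1/6 is divided into 4 equal shares of 1/24 among Yetunde, Jide, Chukwudi, Chidinma.
Yetunde is living and takes 1/24.
Jide is living and takes 1/24.
Chukwudi is living and takes 1/24.
Chidinma is living and takes 1/24.
Gbenga is living and takes 1/6.
Lanre is living and takes 1/3.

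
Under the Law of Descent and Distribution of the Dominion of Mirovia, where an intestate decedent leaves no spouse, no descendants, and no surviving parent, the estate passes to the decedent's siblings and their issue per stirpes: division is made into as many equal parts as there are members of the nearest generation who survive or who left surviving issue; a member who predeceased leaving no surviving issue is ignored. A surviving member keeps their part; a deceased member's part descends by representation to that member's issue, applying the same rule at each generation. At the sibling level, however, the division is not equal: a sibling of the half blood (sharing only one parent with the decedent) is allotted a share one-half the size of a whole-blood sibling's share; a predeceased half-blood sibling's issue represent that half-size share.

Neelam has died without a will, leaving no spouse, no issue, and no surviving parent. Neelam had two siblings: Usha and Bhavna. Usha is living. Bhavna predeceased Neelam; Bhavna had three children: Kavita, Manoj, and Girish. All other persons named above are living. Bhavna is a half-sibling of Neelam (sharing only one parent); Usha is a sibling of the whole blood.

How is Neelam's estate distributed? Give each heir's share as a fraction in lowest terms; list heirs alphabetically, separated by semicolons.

No spouse, descendants, or parent survives, so the estate passes to Neelam's siblings per stirpes.
Half-blood siblings count for one-half the weight of whole-blood siblings at the initial division.
Dividing 1 in proportion to weights (total weight 3/2): Usha (weight 1) → 2/3; Bhavna (weight 1/2) → 1/3.
Usha is living and takes 2/3.
Bhavna predeceased; the 1/3 allotted to Bhavna's branch passes to Bhavna's issue by representation.
The 1/3 is divided into 3 equal shares of 1/9 among Kavita, Manoj, Girish.
Kavita is living and takes 1/9.
Manoj is living and takes 1/9.
Girish is living and takes 1/9.

Girish 1/9; Kavita 1/9; Manoj 1/9; Usha 2/3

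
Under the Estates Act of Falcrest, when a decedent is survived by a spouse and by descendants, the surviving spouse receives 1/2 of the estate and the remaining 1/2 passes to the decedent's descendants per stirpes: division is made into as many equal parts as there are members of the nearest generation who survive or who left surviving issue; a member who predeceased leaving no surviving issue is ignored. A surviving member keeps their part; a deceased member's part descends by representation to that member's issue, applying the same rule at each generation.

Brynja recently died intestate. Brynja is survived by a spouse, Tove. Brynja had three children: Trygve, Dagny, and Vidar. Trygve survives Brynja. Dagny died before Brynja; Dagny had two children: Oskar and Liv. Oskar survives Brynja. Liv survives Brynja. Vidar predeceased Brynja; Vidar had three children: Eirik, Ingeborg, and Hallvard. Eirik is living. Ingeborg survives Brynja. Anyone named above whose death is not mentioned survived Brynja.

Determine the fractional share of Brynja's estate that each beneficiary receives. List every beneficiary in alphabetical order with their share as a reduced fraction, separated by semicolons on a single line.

Eirik 1/18; Hallvard 1/18; Ingeborg 1/18; Liv 1/12; Oskar 1/12; Tove 1/2; Trygve 1/6

Tove, as surviving spouse, takes 1/2.
The remaining 1/2 passes to Brynja's descendants per stirpes.
The 1/2 is divided into 3 equal shares of 1/6 among Trygve, Dagny, Vidar.
Trygve is living and takes 1/6.
Dagny predeceased; the 1/6 allotted to Dagny's branch passes to Dagny's issue by representation.
The 1/6 is divided into 2 equal shares of 1/12 among Oskar, Liv.
Oskar is living and takes 1/12.
Liv is living and takes 1/12.
Vidar predeceased; the 1/6 allotted to Vidar's branch passes to Vidar's issue by representation.
The 1/6 is divided into 3 equal shares of 1/18 among Eirik, Ingeborg, Hallvard.
Eirik is living and takes 1/18.
Ingeborg is living and takes 1/18.
Hallvard is living and takes 1/18.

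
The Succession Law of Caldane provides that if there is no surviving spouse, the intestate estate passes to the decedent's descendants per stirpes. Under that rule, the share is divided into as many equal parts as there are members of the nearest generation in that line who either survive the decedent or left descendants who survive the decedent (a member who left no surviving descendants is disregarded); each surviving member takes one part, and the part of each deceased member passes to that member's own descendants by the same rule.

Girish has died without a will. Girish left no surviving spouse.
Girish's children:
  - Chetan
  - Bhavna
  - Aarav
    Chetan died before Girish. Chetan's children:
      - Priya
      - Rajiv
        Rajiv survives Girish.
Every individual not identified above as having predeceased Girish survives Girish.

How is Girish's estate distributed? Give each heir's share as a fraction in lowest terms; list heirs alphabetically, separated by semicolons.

Aarav 1/3; Bhavna 1/3; Priya 1/6; Rajiv 1/6

There is no surviving spouse, so the entire estate passes to Girish's descendants per stirpes.
The estate is divided into 3 equal shares of 1/3 among Chetan, Bhavna, Aarav.
Chetan predeceased; the 1/3 allotted to Chetan's branch passes to Chetan's issue by representation.
The 1/3 is divided into 2 equal shares of 1/6 among Priya, Rajiv.
Priya is living and takes 1/6.
Rajiv is living and takes 1/6.
Bhavna is living and takes 1/3.
Aarav is living and takes 1/3.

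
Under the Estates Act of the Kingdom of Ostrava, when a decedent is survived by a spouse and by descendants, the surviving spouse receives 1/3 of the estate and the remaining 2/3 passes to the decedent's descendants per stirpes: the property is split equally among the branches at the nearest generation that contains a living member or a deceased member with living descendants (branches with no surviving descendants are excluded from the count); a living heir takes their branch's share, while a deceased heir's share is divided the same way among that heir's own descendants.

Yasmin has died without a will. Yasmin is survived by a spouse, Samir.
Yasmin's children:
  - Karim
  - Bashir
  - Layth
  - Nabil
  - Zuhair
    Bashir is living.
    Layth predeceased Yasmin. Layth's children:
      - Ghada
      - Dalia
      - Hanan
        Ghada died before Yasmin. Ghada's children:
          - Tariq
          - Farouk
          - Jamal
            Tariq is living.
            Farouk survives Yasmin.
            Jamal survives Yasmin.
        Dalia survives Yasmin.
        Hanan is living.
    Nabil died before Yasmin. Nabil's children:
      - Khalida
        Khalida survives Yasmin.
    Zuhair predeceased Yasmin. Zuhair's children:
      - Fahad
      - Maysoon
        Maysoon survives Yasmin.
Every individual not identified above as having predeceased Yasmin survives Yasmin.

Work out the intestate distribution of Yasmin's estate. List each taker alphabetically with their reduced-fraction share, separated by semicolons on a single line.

Samir, as surviving spouse, takes 1/3.
The remaining 2/3 passes to Yasmin's descendants per stirpes.
The 2/3 is divided into 5 equal shares of 2/15 among Karim, Bashir, Layth, Nabil, Zuhair.
Karim is living and takes 2/15.
Bashir is living and takes 2/15.
Layth predeceased; the 2/15 allotted to Layth's branch passes to Layth's issue by representation.
The 2/15 is divided into 3 equal shares of 2/45 among Ghada, Dalia, Hanan.
Ghada predeceased; the 2/45 allotted to Ghada's branch passes to Ghada's issue by representation.
The 2/45 is divided into 3 equal shares of 2/135 among Tariq, Farouk, Jamal.
Tariq is living and takes 2/135.
Farouk is living and takes 2/135.
Jamal is living and takes 2/135.
Dalia is living and takes 2/45.
Hanan is living and takes 2/45.
Nabil predeceased; the 2/15 allotted to Nabil's branch passes to Nabil's issue by representation.
Khalida is the sole taker at this level and receives the full 2/15.
Zuhair predeceased; the 2/15 allotted to Zuhair's branch passes to Zuhair's issue by representation.
The 2/15 is divided into 2 equal shares of 1/15 among Fahad, Maysoon.
Fahad is living and takes 1/15.
Maysoon is living and takes 1/15.

Bashir 2/15; Dalia 2/45; Fahad 1/15; Farouk 2/135; Hanan 2/45; Jamal 2/135; Karim 2/15; Khalida 2/15; Maysoon 1/15; Samir 1/3; Tariq 2/135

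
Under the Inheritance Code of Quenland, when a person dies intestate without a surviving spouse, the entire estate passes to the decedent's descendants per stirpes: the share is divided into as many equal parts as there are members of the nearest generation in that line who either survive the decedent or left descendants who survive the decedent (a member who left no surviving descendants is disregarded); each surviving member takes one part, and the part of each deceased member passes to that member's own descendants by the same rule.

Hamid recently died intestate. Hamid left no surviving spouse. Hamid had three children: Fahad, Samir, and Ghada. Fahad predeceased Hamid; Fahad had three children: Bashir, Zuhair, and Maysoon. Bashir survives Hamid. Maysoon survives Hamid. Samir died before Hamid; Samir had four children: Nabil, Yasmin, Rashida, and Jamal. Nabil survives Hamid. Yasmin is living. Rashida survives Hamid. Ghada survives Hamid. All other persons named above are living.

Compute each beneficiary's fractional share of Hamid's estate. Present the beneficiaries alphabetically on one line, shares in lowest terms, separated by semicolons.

Bashir 1/9; Ghada 1/3; Jamal 1/12; Maysoon 1/9; Nabil 1/12; Rashida 1/12; Yasmin 1/12; Zuhair 1/9

There is no surviving spouse, so the entire estate passes to Hamid's descendants per stirpes.
The estate is divided into 3 equal shares of 1/3 among Fahad, Samir, Ghada.
Fahad predeceased; the 1/3 allotted to Fahad's branch passes to Fahad's issue by representation.
The 1/3 is divided into 3 equal shares of 1/9 among Bashir, Zuhair, Maysoon.
Bashir is living and takes 1/9.
Zuhair is living and takes 1/9.
Maysoon is living and takes 1/9.
Samir predeceased; the 1/3 allotted to Samir's branch passes to Samir's issue by representation.
The 1/3 is divided into 4 equal shares of 1/12 among Nabil, Yasmin, Rashida, Jamal.
Nabil is living and takes 1/12.
Yasmin is living and takes 1/12.
Rashida is living and takes 1/12.
Jamal is living and takes 1/12.
Ghada is living and takes 1/3.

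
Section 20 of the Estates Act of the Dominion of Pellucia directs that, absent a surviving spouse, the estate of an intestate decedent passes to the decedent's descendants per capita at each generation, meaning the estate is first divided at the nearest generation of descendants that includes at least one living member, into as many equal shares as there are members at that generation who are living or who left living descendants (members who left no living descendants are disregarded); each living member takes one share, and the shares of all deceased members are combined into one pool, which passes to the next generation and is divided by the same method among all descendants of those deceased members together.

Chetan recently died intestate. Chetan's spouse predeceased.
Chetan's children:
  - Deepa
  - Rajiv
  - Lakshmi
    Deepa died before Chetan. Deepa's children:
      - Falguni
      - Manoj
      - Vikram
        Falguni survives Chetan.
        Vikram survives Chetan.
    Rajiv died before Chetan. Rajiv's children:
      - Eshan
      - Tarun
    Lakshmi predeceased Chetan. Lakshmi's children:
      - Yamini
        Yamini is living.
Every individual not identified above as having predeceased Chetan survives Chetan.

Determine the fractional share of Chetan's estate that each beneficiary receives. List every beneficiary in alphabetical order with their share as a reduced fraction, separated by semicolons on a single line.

Eshan 1/6; Falguni 1/6; Manoj 1/6; Tarun 1/6; Vikram 1/6; Yamini 1/6

There is no surviving spouse, so the entire estate passes to Chetan's descendants per capita at each generation.
No one at generation 1 (Deepa, Rajiv, Lakshmi) is living; moving to the next generation.
At generation 2 (Falguni, Manoj, Vikram, Eshan, Tarun, Yamini) there are 6 shares of (1)/6 = 1/6 each.
Living: Falguni, Manoj, Vikram, Eshan, Tarun, and Yamini — each takes 1/6.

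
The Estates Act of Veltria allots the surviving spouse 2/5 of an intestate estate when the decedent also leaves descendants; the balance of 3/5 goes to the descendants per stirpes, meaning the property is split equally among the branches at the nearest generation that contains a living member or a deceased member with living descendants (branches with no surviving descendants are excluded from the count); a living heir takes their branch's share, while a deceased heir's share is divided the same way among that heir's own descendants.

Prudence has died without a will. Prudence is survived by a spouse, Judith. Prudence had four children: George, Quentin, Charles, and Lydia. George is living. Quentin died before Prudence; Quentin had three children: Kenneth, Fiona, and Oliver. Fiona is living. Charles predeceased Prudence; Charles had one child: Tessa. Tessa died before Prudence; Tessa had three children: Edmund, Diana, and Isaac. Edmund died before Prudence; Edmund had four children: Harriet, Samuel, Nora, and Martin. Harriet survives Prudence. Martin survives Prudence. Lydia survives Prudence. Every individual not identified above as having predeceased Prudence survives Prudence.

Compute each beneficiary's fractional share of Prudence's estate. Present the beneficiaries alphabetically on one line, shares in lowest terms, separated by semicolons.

Judith, as surviving spouse, takes 2/5.
The remaining 3/5 passes to Prudence's descendants per stirpes.
The 3/5 is divided into 4 equal shares of 3/20 among George, Quentin, Charles, Lydia.
George is living and takes 3/20.
Quentin predeceased; the 3/20 allotted to Quentin's branch passes to Quentin's issue by representation.
The 3/20 is divided into 3 equal shares of 1/20 among Kenneth, Fiona, Oliver.
Kenneth is living and takes 1/20.
Fiona is living and takes 1/20.
Oliver is living and takes 1/20.
Charles predeceased; the 3/20 allotted to Charles's branch passes to Charles's issue by representation.
Tessa's line is the sole branch at this level, so the full 3/20 passes to Tessa's issue by representation.
The 3/20 is divided into 3 equal shares of 1/20 among Edmund, Diana, Isaac.
Edmund predeceased; the 1/20 allotted to Edmund's branch passes to Edmund's issue by representation.
The 1/20 is divided into 4 equal shares of 1/80 among Harriet, Samuel, Nora, Martin.
Harriet is living and takes 1/80.
Samuel is living and takes 1/80.
Nora is living and takes 1/80.
Martin is living and takes 1/80.
Diana is living and takes 1/20.
Isaac is living and takes 1/20.
Lydia is living and takes 3/20.

Diana 1/20; Fiona 1/20; George 3/20; Harriet 1/80; Isaac 1/20; Judith 2/5; Kenneth 1/20; Lydia 3/20; Martin 1/80; Nora 1/80; Oliver 1/20; Samuel 1/80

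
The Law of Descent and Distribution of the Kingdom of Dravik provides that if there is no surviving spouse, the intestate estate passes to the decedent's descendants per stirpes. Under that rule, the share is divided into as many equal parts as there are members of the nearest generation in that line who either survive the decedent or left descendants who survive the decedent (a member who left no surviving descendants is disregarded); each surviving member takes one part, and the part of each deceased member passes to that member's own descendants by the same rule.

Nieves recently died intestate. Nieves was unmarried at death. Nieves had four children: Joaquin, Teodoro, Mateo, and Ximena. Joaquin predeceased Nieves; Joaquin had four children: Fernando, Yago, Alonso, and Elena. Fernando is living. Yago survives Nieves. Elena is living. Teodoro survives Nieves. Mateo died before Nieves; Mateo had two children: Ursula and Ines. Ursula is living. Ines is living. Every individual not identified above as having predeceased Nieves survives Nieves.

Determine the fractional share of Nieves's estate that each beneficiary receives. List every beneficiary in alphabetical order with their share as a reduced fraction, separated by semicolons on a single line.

There is no surviving spouse, so the entire estate passes to Nieves's descendants per stirpes.
The estate is divided into 4 equal shares of 1/4 among Joaquin, Teodoro, Mateo, Ximena.
Joaquin predeceased; the 1/4 allotted to Joaquin's branch passes to Joaquin's issue by representation.
The 1/4 is divided into 4 equal shares of 1/16 among Fernando, Yago, Alonso, Elena.
Fernando is living and takes 1/16.
Yago is living and takes 1/16.
Alonso is living and takes 1/16.
Elena is living and takes 1/16.
Teodoro is living and takes 1/4.
Mateo predeceased; the 1/4 allotted to Mateo's branch passes to Mateo's issue by representation.
The 1/4 is divided into 2 equal shares of 1/8 among Ursula, Ines.
Ursula is living and takes 1/8.
Ines is living and takes 1/8.
Ximena is living and takes 1/4.

Alonso 1/16; Elena 1/16; Fernando 1/16; Ines 1/8; Teodoro 1/4; Ursula 1/8; Ximena 1/4; Yago 1/16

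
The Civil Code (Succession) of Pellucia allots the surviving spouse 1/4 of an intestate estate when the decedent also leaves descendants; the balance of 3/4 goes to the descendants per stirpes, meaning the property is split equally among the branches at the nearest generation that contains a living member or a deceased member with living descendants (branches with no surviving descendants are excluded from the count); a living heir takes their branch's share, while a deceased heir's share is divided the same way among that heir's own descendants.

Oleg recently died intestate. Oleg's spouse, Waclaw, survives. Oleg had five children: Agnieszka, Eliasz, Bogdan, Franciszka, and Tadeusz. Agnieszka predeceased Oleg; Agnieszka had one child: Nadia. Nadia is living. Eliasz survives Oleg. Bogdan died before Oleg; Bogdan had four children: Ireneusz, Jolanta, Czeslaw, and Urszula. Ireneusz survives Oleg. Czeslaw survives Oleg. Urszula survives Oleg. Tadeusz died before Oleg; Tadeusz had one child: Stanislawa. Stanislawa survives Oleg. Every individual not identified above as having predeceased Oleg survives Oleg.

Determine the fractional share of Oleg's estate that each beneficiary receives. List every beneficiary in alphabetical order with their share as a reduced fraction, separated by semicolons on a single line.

Waclaw, as surviving spouse, takes 1/4.
The remaining 3/4 passes to Oleg's descendants per stirpes.
The 3/4 is divided into 5 equal shares of 3/20 among Agnieszka, Eliasz, Bogdan, Franciszka, Tadeusz.
Agnieszka predeceased; the 3/20 allotted to Agnieszka's branch passes to Agnieszka's issue by representation.
Nadia is the sole taker at this level and receives the full 3/20.
Eliasz is living and takes 3/20.
Bogdan predeceased; the 3/20 allotted to Bogdan's branch passes to Bogdan's issue by representation.
The 3/20 is divided into 4 equal shares of 3/80 among Ireneusz, Jolanta, Czeslaw, Urszula.
Ireneusz is living and takes 3/80.
Jolanta is living and takes 3/80.
Czeslaw is living and takes 3/80.
Urszula is living and takes 3/80.
Franciszka is living and takes 3/20.
Tadeusz predeceased; the 3/20 allotted to Tadeusz's branch passes to Tadeusz's issue by representation.
Stanislawa is the sole taker at this level and receives the full 3/20.

Czeslaw 3/80; Eliasz 3/20; Franciszka 3/20; Ireneusz 3/80; Jolanta 3/80; Nadia 3/20; Stanislawa 3/20; Urszula 3/80; Waclaw 1/4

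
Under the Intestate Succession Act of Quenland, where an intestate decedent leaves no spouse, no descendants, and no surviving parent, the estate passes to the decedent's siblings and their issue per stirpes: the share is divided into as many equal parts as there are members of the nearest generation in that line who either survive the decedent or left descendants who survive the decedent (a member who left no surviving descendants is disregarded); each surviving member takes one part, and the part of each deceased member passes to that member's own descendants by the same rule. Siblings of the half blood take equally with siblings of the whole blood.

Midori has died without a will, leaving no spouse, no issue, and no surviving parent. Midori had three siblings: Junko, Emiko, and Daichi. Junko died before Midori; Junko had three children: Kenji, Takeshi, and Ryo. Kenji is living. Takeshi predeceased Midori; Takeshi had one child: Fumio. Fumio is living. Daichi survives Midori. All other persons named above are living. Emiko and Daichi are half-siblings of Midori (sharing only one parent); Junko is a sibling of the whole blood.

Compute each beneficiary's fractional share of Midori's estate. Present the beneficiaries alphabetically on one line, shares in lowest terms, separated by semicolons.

Daichi 1/3; Emiko 1/3; Fumio 1/9; Kenji 1/9; Ryo 1/9

No spouse, descendants, or parent survives, so the estate passes to Midori's siblings per stirpes.
Half-blood and whole-blood siblings take equally under the stated rule.
The estate is divided into 3 equal shares of 1/3 among Junko, Emiko, Daichi.
Junko predeceased; the 1/3 allotted to Junko's branch passes to Junko's issue by representation.
The 1/3 is divided into 3 equal shares of 1/9 among Kenji, Takeshi, Ryo.
Kenji is living and takes 1/9.
Takeshi predeceased; the 1/9 allotted to Takeshi's branch passes to Takeshi's issue by representation.
Fumio is the sole taker at this level and receives the full 1/9.
Ryo is living and takes 1/9.
Emiko is living and takes 1/3.
Daichi is living and takes 1/3.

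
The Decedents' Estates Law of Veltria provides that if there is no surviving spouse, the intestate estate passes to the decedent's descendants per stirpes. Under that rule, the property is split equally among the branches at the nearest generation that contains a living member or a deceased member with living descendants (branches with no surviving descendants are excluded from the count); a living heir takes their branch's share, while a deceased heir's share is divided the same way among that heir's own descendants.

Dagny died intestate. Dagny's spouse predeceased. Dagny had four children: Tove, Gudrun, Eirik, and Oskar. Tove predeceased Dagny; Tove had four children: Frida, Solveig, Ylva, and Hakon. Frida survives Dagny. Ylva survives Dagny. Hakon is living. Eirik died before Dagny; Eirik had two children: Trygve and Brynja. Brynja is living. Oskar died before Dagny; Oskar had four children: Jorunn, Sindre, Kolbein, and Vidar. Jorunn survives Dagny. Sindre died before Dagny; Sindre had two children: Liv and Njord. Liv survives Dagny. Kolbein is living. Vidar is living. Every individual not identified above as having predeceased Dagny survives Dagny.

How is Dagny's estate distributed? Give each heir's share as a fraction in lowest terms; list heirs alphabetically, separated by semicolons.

There is no surviving spouse, so the entire estate passes to Dagny's descendants per stirpes.
The estate is divided into 4 equal shares of 1/4 among Tove, Gudrun, Eirik, Oskar.
Tove predeceased; the 1/4 allotted to Tove's branch passes to Tove's issue by representation.
The 1/4 is divided into 4 equal shares of 1/16 among Frida, Solveig, Ylva, Hakon.
Frida is living and takes 1/16.
Solveig is living and takes 1/16.
Ylva is living and takes 1/16.
Hakon is living and takes 1/16.
Gudrun is living and takes 1/4.
Eirik predeceased; the 1/4 allotted to Eirik's branch passes to Eirik's issue by representation.
The 1/4 is divided into 2 equal shares of 1/8 among Trygve, Brynja.
Trygve is living and takes 1/8.
Brynja is living and takes 1/8.
Oskar predeceased; the 1/4 allotted to Oskar's branch passes to Oskar's issue by representation.
The 1/4 is divided into 4 equal shares of 1/16 among Jorunn, Sindre, Kolbein, Vidar.
Jorunn is living and takes 1/16.
Sindre predeceased; the 1/16 allotted to Sindre's branch passes to Sindre's issue by representation.
The 1/16 is divided into 2 equal shares of 1/32 among Liv, Njord.
Liv is living and takes 1/32.
Njord is living and takes 1/32.
Kolbein is living and takes 1/16.
Vidar is living and takes 1/16.

Brynja 1/8; Frida 1/16; Gudrun 1/4; Hakon 1/16; Jorunn 1/16; Kolbein 1/16; Liv 1/32; Njord 1/32; Solveig 1/16; Trygve 1/8; Vidar 1/16; Ylva 1/16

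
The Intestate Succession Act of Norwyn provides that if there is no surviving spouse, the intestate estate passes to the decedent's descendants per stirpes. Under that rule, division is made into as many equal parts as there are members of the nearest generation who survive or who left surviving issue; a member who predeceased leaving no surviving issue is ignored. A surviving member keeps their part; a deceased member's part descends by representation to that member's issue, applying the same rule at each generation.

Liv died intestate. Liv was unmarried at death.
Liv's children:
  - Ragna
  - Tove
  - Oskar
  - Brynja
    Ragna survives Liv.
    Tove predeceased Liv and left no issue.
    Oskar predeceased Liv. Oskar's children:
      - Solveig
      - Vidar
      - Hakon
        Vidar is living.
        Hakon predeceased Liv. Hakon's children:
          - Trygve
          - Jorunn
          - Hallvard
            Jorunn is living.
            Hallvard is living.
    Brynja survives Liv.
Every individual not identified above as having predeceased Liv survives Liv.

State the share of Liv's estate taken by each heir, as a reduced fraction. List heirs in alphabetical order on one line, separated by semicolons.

Brynja 1/3; Hallvard 1/27; Jorunn 1/27; Ragna 1/3; Solveig 1/9; Trygve 1/27; Vidar 1/9

There is no surviving spouse, so the entire estate passes to Liv's descendants per stirpes.
Tove left no surviving issue, so that branch lapses and is disregarded.
The estate is divided into 3 equal shares of 1/3 among Ragna, Oskar, Brynja.
Ragna is living and takes 1/3.
Oskar predeceased; the 1/3 allotted to Oskar's branch passes to Oskar's issue by representation.
The 1/3 is divided into 3 equal shares of 1/9 among Solveig, Vidar, Hakon.
Solveig is living and takes 1/9.
Vidar is living and takes 1/9.
Hakon predeceased; the 1/9 allotted to Hakon's branch passes to Hakon's issue by representation.
The 1/9 is divided into 3 equal shares of 1/27 among Trygve, Jorunn, Hallvard.
Trygve is living and takes 1/27.
Jorunn is living and takes 1/27.
Hallvard is living and takes 1/27.
Brynja is living and takes 1/3.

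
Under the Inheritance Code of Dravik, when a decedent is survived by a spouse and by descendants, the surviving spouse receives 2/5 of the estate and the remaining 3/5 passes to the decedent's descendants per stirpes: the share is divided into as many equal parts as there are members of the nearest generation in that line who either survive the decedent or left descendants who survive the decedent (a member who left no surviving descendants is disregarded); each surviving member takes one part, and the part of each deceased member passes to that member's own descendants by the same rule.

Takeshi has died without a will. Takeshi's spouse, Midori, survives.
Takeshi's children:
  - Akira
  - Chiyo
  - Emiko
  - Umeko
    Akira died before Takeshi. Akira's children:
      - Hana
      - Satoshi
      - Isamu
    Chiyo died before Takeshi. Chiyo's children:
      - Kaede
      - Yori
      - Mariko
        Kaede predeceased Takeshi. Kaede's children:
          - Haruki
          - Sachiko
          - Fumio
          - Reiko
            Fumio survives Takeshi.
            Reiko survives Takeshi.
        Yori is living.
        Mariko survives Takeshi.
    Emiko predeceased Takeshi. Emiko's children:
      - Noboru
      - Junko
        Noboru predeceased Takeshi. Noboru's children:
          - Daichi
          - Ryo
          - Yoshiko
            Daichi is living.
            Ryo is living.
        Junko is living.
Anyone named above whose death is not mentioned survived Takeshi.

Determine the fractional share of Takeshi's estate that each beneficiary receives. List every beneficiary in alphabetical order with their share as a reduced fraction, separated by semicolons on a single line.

Daichi 1/40; Fumio 1/80; Hana 1/20; Haruki 1/80; Isamu 1/20; Junko 3/40; Mariko 1/20; Midori 2/5; Reiko 1/80; Ryo 1/40; Sachiko 1/80; Satoshi 1/20; Umeko 3/20; Yori 1/20; Yoshiko 1/40

Midori, as surviving spouse, takes 2/5.
The remaining 3/5 passes to Takeshi's descendants per stirpes.
The 3/5 is divided into 4 equal shares of 3/20 among Akira, Chiyo, Emiko, Umeko.
Akira predeceased; the 3/20 allotted to Akira's branch passes to Akira's issue by representation.
The 3/20 is divided into 3 equal shares of 1/20 among Hana, Satoshi, Isamu.
Hana is living and takes 1/20.
Satoshi is living and takes 1/20.
Isamu is living and takes 1/20.
Chiyo predeceased; the 3/20 allotted to Chiyo's branch passes to Chiyo's issue by representation.
The 3/20 is divided into 3 equal shares of 1/20 among Kaede, Yori, Mariko.
Kaede predeceased; the 1/20 allotted to Kaede's branch passes to Kaede's issue by representation.
The 1/20 is divided into 4 equal shares of 1/80 among Haruki, Sachiko, Fumio, Reiko.
Haruki is living and takes 1/80.
Sachiko is living and takes 1/80.
Fumio is living and takes 1/80.
Reiko is living and takes 1/80.
Yori is living and takes 1/20.
Mariko is living and takes 1/20.
Emiko predeceased; the 3/20 allotted to Emiko's branch passes to Emiko's issue by representation.
The 3/20 is divided into 2 equal shares of 3/40 among Noboru, Junko.
Noboru predeceased; the 3/40 allotted to Noboru's branch passes to Noboru's issue by representation.
The 3/40 is divided into 3 equal shares of 1/40 among Daichi, Ryo, Yoshiko.
Daichi is living and takes 1/40.
Ryo is living and takes 1/40.
Yoshiko is living and takes 1/40.
Junko is living and takes 3/40.
Umeko is living and takes 3/20.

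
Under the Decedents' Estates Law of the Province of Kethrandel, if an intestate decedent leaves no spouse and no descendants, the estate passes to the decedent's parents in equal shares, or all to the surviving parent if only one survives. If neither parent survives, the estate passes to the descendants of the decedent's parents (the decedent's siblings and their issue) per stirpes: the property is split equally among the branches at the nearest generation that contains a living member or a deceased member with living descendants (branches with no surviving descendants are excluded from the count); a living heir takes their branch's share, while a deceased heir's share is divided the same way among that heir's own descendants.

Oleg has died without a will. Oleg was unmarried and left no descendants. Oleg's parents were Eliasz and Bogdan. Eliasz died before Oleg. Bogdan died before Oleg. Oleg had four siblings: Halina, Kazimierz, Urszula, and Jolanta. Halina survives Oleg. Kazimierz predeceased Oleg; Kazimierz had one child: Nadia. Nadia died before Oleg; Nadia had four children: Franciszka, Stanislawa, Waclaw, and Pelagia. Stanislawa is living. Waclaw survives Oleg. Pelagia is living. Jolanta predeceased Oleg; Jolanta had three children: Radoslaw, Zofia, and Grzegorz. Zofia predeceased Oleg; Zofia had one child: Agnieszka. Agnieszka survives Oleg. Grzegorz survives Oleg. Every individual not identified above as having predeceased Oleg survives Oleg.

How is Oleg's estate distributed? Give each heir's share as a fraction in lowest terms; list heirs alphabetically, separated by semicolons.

Neither parent survives and there are no descendants, so the estate passes to Oleg's siblings and their issue per stirpes.
The estate is divided into 4 equal shares of 1/4 among Halina, Kazimierz, Urszula, Jolanta.
Halina is living and takes 1/4.
Kazimierz predeceased; the 1/4 allotted to Kazimierz's branch passes to Kazimierz's issue by representation.
Nadia's line is the sole branch at this level, so the full 1/4 passes to Nadia's issue by representation.
The 1/4 is divided into 4 equal shares of 1/16 among Franciszka, Stanislawa, Waclaw, Pelagia.
Franciszka is living and takes 1/16.
Stanislawa is living and takes 1/16.
Waclaw is living and takes 1/16.
Pelagia is living and takes 1/16.
Urszula is living and takes 1/4.
Jolanta predeceased; the 1/4 allotted to Jolanta's branch passes to Jolanta's issue by representation.
The 1/4 is divided into 3 equal shares of 1/12 among Radoslaw, Zofia, Grzegorz.
Radoslaw is living and takes 1/12.
Zofia predeceased; the 1/12 allotted to Zofia's branch passes to Zofia's issue by representation.
Agnieszka is the sole taker at this level and receives the full 1/12.
Grzegorz is living and takes 1/12.

Agnieszka 1/12; Franciszka 1/16; Grzegorz 1/12; Halina 1/4; Pelagia 1/16; Radoslaw 1/12; Stanislawa 1/16; Urszula 1/4; Waclaw 1/16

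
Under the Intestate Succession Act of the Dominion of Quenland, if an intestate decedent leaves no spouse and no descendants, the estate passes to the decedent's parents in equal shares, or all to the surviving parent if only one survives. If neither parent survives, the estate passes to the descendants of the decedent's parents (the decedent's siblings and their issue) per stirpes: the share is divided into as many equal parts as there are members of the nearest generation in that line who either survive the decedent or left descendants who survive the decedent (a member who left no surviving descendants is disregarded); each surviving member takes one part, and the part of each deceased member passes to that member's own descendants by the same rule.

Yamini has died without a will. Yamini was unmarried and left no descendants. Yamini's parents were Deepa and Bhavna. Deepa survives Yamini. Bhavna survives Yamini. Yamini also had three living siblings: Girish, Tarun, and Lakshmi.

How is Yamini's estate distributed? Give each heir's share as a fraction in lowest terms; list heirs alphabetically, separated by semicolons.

Bhavna 1/2; Deepa 1/2

Both parents survive, so Deepa and Bhavna each take 1/2. The siblings take nothing because a surviving parent has priority.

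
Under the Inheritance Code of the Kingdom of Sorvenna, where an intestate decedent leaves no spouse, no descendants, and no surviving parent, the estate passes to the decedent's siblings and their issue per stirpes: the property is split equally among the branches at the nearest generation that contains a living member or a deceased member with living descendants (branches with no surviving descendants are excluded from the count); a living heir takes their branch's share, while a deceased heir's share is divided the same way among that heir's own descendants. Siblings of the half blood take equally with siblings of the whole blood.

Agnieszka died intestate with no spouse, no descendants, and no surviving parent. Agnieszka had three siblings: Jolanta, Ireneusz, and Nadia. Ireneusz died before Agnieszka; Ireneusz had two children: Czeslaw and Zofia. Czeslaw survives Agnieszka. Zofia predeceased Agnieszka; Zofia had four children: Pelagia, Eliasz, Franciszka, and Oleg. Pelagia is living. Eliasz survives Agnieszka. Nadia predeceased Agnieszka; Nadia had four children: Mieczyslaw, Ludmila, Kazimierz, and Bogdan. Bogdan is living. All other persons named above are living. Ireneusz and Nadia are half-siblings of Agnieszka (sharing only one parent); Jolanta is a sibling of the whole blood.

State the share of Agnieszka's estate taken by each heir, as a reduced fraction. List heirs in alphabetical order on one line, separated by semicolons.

No spouse, descendants, or parent survives, so the estate passes to Agnieszka's siblings per stirpes.
Half-blood and whole-blood siblings take equally under the stated rule.
The estate is divided into 3 equal shares of 1/3 among Jolanta, Ireneusz, Nadia.
Jolanta is living and takes 1/3.
Ireneusz predeceased; the 1/3 allotted to Ireneusz's branch passes to Ireneusz's issue by representation.
The 1/3 is divided into 2 equal shares of 1/6 among Czeslaw, Zofia.
Czeslaw is living and takes 1/6.
Zofia predeceased; the 1/6 allotted to Zofia's branch passes to Zofia's issue by representation.
The 1/6 is divided into 4 equal shares of 1/24 among Pelagia, Eliasz, Franciszka, Oleg.
Pelagia is living and takes 1/24.
Eliasz is living and takes 1/24.
Franciszka is living and takes 1/24.
Oleg is living and takes 1/24.
Nadia predeceased; the 1/3 allotted to Nadia's branch passes to Nadia's issue by representation.
The 1/3 is divided into 4 equal shares of 1/12 among Mieczyslaw, Ludmila, Kazimierz, Bogdan.
Mieczyslaw is living and takes 1/12.
Ludmila is living and takes 1/12.
Kazimierz is living and takes 1/12.
Bogdan is living and takes 1/12.

Bogdan 1/12; Czeslaw 1/6; Eliasz 1/24; Franciszka 1/24; Jolanta 1/3; Kazimierz 1/12; Ludmila 1/12; Mieczyslaw 1/12; Oleg 1/24; Pelagia 1/24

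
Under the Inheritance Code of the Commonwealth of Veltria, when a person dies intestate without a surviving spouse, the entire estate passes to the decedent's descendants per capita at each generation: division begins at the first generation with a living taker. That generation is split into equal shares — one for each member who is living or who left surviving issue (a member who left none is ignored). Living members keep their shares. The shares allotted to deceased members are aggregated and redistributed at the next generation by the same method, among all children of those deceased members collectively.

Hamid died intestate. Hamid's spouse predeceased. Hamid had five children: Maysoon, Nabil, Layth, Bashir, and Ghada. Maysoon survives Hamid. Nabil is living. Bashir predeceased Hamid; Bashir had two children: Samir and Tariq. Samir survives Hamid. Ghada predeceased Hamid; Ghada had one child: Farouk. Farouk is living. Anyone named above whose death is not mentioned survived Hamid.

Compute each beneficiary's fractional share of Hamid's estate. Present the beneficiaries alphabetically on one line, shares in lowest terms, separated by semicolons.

Farouk 2/15; Layth 1/5; Maysoon 1/5; Nabil 1/5; Samir 2/15; Tariq 2/15

There is no surviving spouse, so the entire estate passes to Hamid's descendants per capita at each generation.
At generation 1 (Maysoon, Nabil, Layth, Bashir, Ghada) there are 5 shares of (1)/5 = 1/5 each.
Living: Maysoon, Nabil, and Layth — each takes 1/5.
Deceased: Bashir and Ghada. Their combined 2/5 is pooled and carried to generation 2.
At generation 2 (Samir, Tariq, Farouk) there are 3 shares of (2/5)/3 = 2/15 each.
Living: Samir, Tariq, and Farouk — each takes 2/15.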